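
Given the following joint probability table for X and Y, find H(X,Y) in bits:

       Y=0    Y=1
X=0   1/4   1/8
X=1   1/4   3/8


H(X,Y) = -Σ p(x,y) log₂ p(x,y)
  p(0,0)=1/4: -0.2500 × log₂(0.2500) = 0.5000
  p(0,1)=1/8: -0.1250 × log₂(0.1250) = 0.3750
  p(1,0)=1/4: -0.2500 × log₂(0.2500) = 0.5000
  p(1,1)=3/8: -0.3750 × log₂(0.3750) = 0.5306
H(X,Y) = 1.9056 bits


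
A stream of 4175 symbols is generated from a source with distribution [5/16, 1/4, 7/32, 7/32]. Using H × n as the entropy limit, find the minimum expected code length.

Entropy H = 1.9837 bits/symbol
Minimum bits = H × n = 1.9837 × 4175
= 8281.86 bits


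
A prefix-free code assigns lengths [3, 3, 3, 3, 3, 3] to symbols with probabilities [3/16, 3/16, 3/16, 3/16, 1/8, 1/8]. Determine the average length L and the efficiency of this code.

Average length L = Σ p_i × l_i = 3.0000 bits
Entropy H = 2.5613 bits
Efficiency η = H/L × 100% = 85.38%


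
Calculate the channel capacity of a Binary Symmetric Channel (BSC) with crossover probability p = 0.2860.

For BSC with error probability p:
C = 1 - H(p) where H(p) is binary entropy
H(0.2860) = -0.2860 × log₂(0.2860) - 0.7140 × log₂(0.7140)
H(p) = 0.8635
C = 1 - 0.8635 = 0.1365 bits/use


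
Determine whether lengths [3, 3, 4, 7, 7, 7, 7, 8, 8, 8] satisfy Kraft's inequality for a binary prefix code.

Kraft inequality: Σ 2^(-l_i) ≤ 1 for prefix-free code
Calculating: 2^(-3) + 2^(-3) + 2^(-4) + 2^(-7) + 2^(-7) + 2^(-7) + 2^(-7) + 2^(-8) + 2^(-8) + 2^(-8)
= 0.125 + 0.125 + 0.0625 + 0.0078125 + 0.0078125 + 0.0078125 + 0.0078125 + 0.00390625 + 0.00390625 + 0.00390625
= 0.3555
Since 0.3555 ≤ 1, prefix-free code exists


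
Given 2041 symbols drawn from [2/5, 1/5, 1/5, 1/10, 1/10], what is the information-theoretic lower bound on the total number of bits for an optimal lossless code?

Entropy H = 2.1219 bits/symbol
Minimum bits = H × n = 2.1219 × 2041
= 4330.86 bits


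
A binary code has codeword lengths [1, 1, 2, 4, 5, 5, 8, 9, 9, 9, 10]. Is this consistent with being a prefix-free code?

Kraft inequality: Σ 2^(-l_i) ≤ 1 for prefix-free code
Calculating: 2^(-1) + 2^(-1) + 2^(-2) + 2^(-4) + 2^(-5) + 2^(-5) + 2^(-8) + 2^(-9) + 2^(-9) + 2^(-9) + 2^(-10)
= 0.5 + 0.5 + 0.25 + 0.0625 + 0.03125 + 0.03125 + 0.00390625 + 0.001953125 + 0.001953125 + 0.001953125 + 0.0009765625
= 1.3857
Since 1.3857 > 1, prefix-free code does not exist


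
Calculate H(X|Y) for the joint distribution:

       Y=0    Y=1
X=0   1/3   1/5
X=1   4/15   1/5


H(X|Y) = Σ_y p(y) H(X|Y=y)
  p(Y=0) = 3/5, H(X|Y=0) = 0.9911
  p(Y=1) = 2/5, H(X|Y=1) = 1.0000
H(X|Y) = 0.6000×0.9911 + 0.4000×1.0000 = 0.9946 bits


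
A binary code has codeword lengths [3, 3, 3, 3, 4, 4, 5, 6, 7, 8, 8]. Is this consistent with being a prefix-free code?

Kraft inequality: Σ 2^(-l_i) ≤ 1 for prefix-free code
Calculating: 2^(-3) + 2^(-3) + 2^(-3) + 2^(-3) + 2^(-4) + 2^(-4) + 2^(-5) + 2^(-6) + 2^(-7) + 2^(-8) + 2^(-8)
= 0.125 + 0.125 + 0.125 + 0.125 + 0.0625 + 0.0625 + 0.03125 + 0.015625 + 0.0078125 + 0.00390625 + 0.00390625
= 0.6875
Since 0.6875 ≤ 1, prefix-free code exists


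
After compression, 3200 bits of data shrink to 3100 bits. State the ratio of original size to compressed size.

Compression ratio = Original / Compressed
= 3200 / 3100 = 1.03:1


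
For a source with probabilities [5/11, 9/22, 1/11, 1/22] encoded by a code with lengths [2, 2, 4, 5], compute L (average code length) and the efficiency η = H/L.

Average length L = Σ p_i × l_i = 2.3182 bits
Entropy H = 1.5618 bits
Efficiency η = H/L × 100% = 67.37%


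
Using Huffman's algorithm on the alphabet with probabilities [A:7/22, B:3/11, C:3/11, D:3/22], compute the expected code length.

Huffman tree construction:
Combine smallest probabilities repeatedly
Resulting codes:
  A: 11 (length 2)
  B: 01 (length 2)
  C: 10 (length 2)
  D: 00 (length 2)
Average length = Σ p(s) × length(s) = 2.0000 bits


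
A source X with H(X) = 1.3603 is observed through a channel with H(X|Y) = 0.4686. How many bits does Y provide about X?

I(X;Y) = H(X) - H(X|Y)
I(X;Y) = 1.3603 - 0.4686 = 0.8917 bits


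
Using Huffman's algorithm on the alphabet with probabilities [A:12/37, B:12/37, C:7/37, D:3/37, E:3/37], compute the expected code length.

Huffman tree construction:
Combine smallest probabilities repeatedly
Resulting codes:
  A: 10 (length 2)
  B: 11 (length 2)
  C: 01 (length 2)
  D: 000 (length 3)
  E: 001 (length 3)
Average length = Σ p(s) × length(s) = 2.1622 bits


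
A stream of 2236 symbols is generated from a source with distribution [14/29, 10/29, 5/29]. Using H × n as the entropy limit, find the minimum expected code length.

Entropy H = 1.4741 bits/symbol
Minimum bits = H × n = 1.4741 × 2236
= 3296.14 bits


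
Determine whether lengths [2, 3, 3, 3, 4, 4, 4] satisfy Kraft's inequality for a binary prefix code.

Kraft inequality: Σ 2^(-l_i) ≤ 1 for prefix-free code
Calculating: 2^(-2) + 2^(-3) + 2^(-3) + 2^(-3) + 2^(-4) + 2^(-4) + 2^(-4)
= 0.25 + 0.125 + 0.125 + 0.125 + 0.0625 + 0.0625 + 0.0625
= 0.8125
Since 0.8125 ≤ 1, prefix-free code exists


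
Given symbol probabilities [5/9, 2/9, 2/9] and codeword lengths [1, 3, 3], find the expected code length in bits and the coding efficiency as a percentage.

Average length L = Σ p_i × l_i = 1.8889 bits
Entropy H = 1.4355 bits
Efficiency η = H/L × 100% = 76.00%


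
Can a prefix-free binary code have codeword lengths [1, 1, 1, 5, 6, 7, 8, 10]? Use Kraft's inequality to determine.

Kraft inequality: Σ 2^(-l_i) ≤ 1 for prefix-free code
Calculating: 2^(-1) + 2^(-1) + 2^(-1) + 2^(-5) + 2^(-6) + 2^(-7) + 2^(-8) + 2^(-10)
= 0.5 + 0.5 + 0.5 + 0.03125 + 0.015625 + 0.0078125 + 0.00390625 + 0.0009765625
= 1.5596
Since 1.5596 > 1, prefix-free code does not exist


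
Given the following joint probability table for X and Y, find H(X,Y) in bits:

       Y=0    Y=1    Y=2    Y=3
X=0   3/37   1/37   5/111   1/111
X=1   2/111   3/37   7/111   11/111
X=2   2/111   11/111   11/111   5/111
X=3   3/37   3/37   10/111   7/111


H(X,Y) = -Σ p(x,y) log₂ p(x,y)
  p(0,0)=3/37: -0.0811 × log₂(0.0811) = 0.2939
  p(0,1)=1/37: -0.0270 × log₂(0.0270) = 0.1408
  p(0,2)=5/111: -0.0450 × log₂(0.0450) = 0.2015
  p(0,3)=1/111: -0.0090 × log₂(0.0090) = 0.0612
  p(1,0)=2/111: -0.0180 × log₂(0.0180) = 0.1044
  p(1,1)=3/37: -0.0811 × log₂(0.0811) = 0.2939
  p(1,2)=7/111: -0.0631 × log₂(0.0631) = 0.2514
  p(1,3)=11/111: -0.0991 × log₂(0.0991) = 0.3305
  p(2,0)=2/111: -0.0180 × log₂(0.0180) = 0.1044
  p(2,1)=11/111: -0.0991 × log₂(0.0991) = 0.3305
  p(2,2)=11/111: -0.0991 × log₂(0.0991) = 0.3305
  p(2,3)=5/111: -0.0450 × log₂(0.0450) = 0.2015
  p(3,0)=3/37: -0.0811 × log₂(0.0811) = 0.2939
  p(3,1)=3/37: -0.0811 × log₂(0.0811) = 0.2939
  p(3,2)=10/111: -0.0901 × log₂(0.0901) = 0.3128
  p(3,3)=7/111: -0.0631 × log₂(0.0631) = 0.2514
H(X,Y) = 3.7964 bits


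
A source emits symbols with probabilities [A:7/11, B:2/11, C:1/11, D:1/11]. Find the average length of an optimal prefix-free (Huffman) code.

Huffman tree construction:
Combine smallest probabilities repeatedly
Resulting codes:
  A: 1 (length 1)
  B: 00 (length 2)
  C: 010 (length 3)
  D: 011 (length 3)
Average length = Σ p(s) × length(s) = 1.5455 bits


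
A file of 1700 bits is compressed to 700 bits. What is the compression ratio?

Compression ratio = Original / Compressed
= 1700 / 700 = 2.43:1


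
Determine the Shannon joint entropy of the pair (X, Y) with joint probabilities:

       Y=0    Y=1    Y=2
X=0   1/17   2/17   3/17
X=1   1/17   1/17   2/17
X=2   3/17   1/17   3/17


H(X,Y) = -Σ p(x,y) log₂ p(x,y)
  p(0,0)=1/17: -0.0588 × log₂(0.0588) = 0.2404
  p(0,1)=2/17: -0.1176 × log₂(0.1176) = 0.3632
  p(0,2)=3/17: -0.1765 × log₂(0.1765) = 0.4416
  p(1,0)=1/17: -0.0588 × log₂(0.0588) = 0.2404
  p(1,1)=1/17: -0.0588 × log₂(0.0588) = 0.2404
  p(1,2)=2/17: -0.1176 × log₂(0.1176) = 0.3632
  p(2,0)=3/17: -0.1765 × log₂(0.1765) = 0.4416
  p(2,1)=1/17: -0.0588 × log₂(0.0588) = 0.2404
  p(2,2)=3/17: -0.1765 × log₂(0.1765) = 0.4416
H(X,Y) = 3.0131 bits


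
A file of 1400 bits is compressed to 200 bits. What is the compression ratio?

Compression ratio = Original / Compressed
= 1400 / 200 = 7.00:1


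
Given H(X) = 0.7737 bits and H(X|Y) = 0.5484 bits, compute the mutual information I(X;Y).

I(X;Y) = H(X) - H(X|Y)
I(X;Y) = 0.7737 - 0.5484 = 0.2253 bits


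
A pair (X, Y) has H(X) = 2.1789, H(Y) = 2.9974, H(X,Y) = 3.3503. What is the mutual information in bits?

I(X;Y) = H(X) + H(Y) - H(X,Y)
I(X;Y) = 2.1789 + 2.9974 - 3.3503 = 1.826 bits


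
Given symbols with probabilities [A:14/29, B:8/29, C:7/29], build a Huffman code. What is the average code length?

Huffman tree construction:
Combine smallest probabilities repeatedly
Resulting codes:
  A: 0 (length 1)
  B: 11 (length 2)
  C: 10 (length 2)
Average length = Σ p(s) × length(s) = 1.5172 bits


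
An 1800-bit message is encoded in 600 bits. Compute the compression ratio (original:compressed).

Compression ratio = Original / Compressed
= 1800 / 600 = 3.00:1


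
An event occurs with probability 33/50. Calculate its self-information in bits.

Information content I(x) = -log₂(p(x))
I = -log₂(33/50) = -log₂(0.6600)
I = 0.5995 bits


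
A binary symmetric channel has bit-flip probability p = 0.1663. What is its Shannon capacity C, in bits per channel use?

For BSC with error probability p:
C = 1 - H(p) where H(p) is binary entropy
H(0.1663) = -0.1663 × log₂(0.1663) - 0.8337 × log₂(0.8337)
H(p) = 0.6492
C = 1 - 0.6492 = 0.3508 bits/use


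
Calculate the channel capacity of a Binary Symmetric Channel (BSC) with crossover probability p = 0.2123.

For BSC with error probability p:
C = 1 - H(p) where H(p) is binary entropy
H(0.2123) = -0.2123 × log₂(0.2123) - 0.7877 × log₂(0.7877)
H(p) = 0.7459
C = 1 - 0.7459 = 0.2541 bits/use


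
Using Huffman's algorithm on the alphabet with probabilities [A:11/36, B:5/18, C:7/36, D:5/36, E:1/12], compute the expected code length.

Huffman tree construction:
Combine smallest probabilities repeatedly
Resulting codes:
  A: 11 (length 2)
  B: 10 (length 2)
  C: 00 (length 2)
  D: 011 (length 3)
  E: 010 (length 3)
Average length = Σ p(s) × length(s) = 2.2222 bits


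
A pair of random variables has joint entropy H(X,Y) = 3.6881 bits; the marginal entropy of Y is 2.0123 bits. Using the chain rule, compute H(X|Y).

Chain rule: H(X,Y) = H(X|Y) + H(Y)
H(X|Y) = H(X,Y) - H(Y) = 3.6881 - 2.0123 = 1.6758 bits


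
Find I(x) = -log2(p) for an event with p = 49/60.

Information content I(x) = -log₂(p(x))
I = -log₂(49/60) = -log₂(0.8167)
I = 0.2922 bits


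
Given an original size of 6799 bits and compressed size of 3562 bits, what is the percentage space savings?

Space savings = (1 - Compressed/Original) × 100%
= (1 - 3562/6799) × 100%
= 47.61%


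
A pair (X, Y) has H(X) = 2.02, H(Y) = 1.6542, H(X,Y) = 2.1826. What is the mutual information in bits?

I(X;Y) = H(X) + H(Y) - H(X,Y)
I(X;Y) = 2.02 + 1.6542 - 2.1826 = 1.4916 bits


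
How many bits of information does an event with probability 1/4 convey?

Information content I(x) = -log₂(p(x))
I = -log₂(1/4) = -log₂(0.2500)
I = 2.0000 bits


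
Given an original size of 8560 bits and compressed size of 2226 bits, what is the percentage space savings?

Space savings = (1 - Compressed/Original) × 100%
= (1 - 2226/8560) × 100%
= 74.00%


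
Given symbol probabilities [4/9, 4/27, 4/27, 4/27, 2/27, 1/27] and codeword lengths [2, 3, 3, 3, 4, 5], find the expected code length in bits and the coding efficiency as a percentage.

Average length L = Σ p_i × l_i = 2.7037 bits
Entropy H = 2.1986 bits
Efficiency η = H/L × 100% = 81.32%


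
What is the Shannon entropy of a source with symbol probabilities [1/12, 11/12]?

H(X) = -Σ p(x) log₂ p(x)
  -1/12 × log₂(1/12) = 0.2987
  -11/12 × log₂(11/12) = 0.1151
H(X) = 0.4138 bits


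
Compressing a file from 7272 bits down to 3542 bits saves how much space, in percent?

Space savings = (1 - Compressed/Original) × 100%
= (1 - 3542/7272) × 100%
= 51.29%


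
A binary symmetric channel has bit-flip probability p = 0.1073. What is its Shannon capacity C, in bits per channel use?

For BSC with error probability p:
C = 1 - H(p) where H(p) is binary entropy
H(0.1073) = -0.1073 × log₂(0.1073) - 0.8927 × log₂(0.8927)
H(p) = 0.4917
C = 1 - 0.4917 = 0.5083 bits/use


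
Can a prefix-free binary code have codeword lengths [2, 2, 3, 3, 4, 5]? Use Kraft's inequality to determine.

Kraft inequality: Σ 2^(-l_i) ≤ 1 for prefix-free code
Calculating: 2^(-2) + 2^(-2) + 2^(-3) + 2^(-3) + 2^(-4) + 2^(-5)
= 0.25 + 0.25 + 0.125 + 0.125 + 0.0625 + 0.03125
= 0.8438
Since 0.8438 ≤ 1, prefix-free code exists


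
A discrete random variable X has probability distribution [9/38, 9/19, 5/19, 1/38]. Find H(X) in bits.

H(X) = -Σ p(x) log₂ p(x)
  -9/38 × log₂(9/38) = 0.4922
  -9/19 × log₂(9/19) = 0.5106
  -5/19 × log₂(5/19) = 0.5068
  -1/38 × log₂(1/38) = 0.1381
H(X) = 1.6477 bits


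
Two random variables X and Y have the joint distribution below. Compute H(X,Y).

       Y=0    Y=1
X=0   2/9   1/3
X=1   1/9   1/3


H(X,Y) = -Σ p(x,y) log₂ p(x,y)
  p(0,0)=2/9: -0.2222 × log₂(0.2222) = 0.4822
  p(0,1)=1/3: -0.3333 × log₂(0.3333) = 0.5283
  p(1,0)=1/9: -0.1111 × log₂(0.1111) = 0.3522
  p(1,1)=1/3: -0.3333 × log₂(0.3333) = 0.5283
H(X,Y) = 1.8911 bits


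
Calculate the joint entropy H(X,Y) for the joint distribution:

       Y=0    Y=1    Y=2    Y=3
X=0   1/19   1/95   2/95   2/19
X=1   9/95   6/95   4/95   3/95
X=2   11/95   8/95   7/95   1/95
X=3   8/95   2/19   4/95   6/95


H(X,Y) = -Σ p(x,y) log₂ p(x,y)
  p(0,0)=1/19: -0.0526 × log₂(0.0526) = 0.2236
  p(0,1)=1/95: -0.0105 × log₂(0.0105) = 0.0692
  p(0,2)=2/95: -0.0211 × log₂(0.0211) = 0.1173
  p(0,3)=2/19: -0.1053 × log₂(0.1053) = 0.3419
  p(1,0)=9/95: -0.0947 × log₂(0.0947) = 0.3221
  p(1,1)=6/95: -0.0632 × log₂(0.0632) = 0.2517
  p(1,2)=4/95: -0.0421 × log₂(0.0421) = 0.1924
  p(1,3)=3/95: -0.0316 × log₂(0.0316) = 0.1574
  p(2,0)=11/95: -0.1158 × log₂(0.1158) = 0.3602
  p(2,1)=8/95: -0.0842 × log₂(0.0842) = 0.3006
  p(2,2)=7/95: -0.0737 × log₂(0.0737) = 0.2772
  p(2,3)=1/95: -0.0105 × log₂(0.0105) = 0.0692
  p(3,0)=8/95: -0.0842 × log₂(0.0842) = 0.3006
  p(3,1)=2/19: -0.1053 × log₂(0.1053) = 0.3419
  p(3,2)=4/95: -0.0421 × log₂(0.0421) = 0.1924
  p(3,3)=6/95: -0.0632 × log₂(0.0632) = 0.2517
H(X,Y) = 3.7693 bits


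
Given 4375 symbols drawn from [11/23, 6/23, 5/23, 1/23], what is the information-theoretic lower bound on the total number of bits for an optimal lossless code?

Entropy H = 1.6899 bits/symbol
Minimum bits = H × n = 1.6899 × 4375
= 7393.51 bits


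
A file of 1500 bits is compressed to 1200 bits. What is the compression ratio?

Compression ratio = Original / Compressed
= 1500 / 1200 = 1.25:1


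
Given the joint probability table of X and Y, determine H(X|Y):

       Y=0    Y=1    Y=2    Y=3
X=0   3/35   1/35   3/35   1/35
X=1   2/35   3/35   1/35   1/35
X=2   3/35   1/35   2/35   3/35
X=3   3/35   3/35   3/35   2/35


H(X|Y) = Σ_y p(y) H(X|Y=y)
  p(Y=0) = 11/35, H(X|Y=0) = 1.9808
  p(Y=1) = 8/35, H(X|Y=1) = 1.8113
  p(Y=2) = 9/35, H(X|Y=2) = 1.8911
  p(Y=3) = 1/5, H(X|Y=3) = 1.8424
H(X|Y) = 0.3143×1.9808 + 0.2286×1.8113 + 0.2571×1.8911 + 0.2000×1.8424 = 1.8913 bits


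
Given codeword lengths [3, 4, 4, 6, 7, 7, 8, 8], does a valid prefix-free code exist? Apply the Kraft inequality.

Kraft inequality: Σ 2^(-l_i) ≤ 1 for prefix-free code
Calculating: 2^(-3) + 2^(-4) + 2^(-4) + 2^(-6) + 2^(-7) + 2^(-7) + 2^(-8) + 2^(-8)
= 0.125 + 0.0625 + 0.0625 + 0.015625 + 0.0078125 + 0.0078125 + 0.00390625 + 0.00390625
= 0.2891
Since 0.2891 ≤ 1, prefix-free code exists


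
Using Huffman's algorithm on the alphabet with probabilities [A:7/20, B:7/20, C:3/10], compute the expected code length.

Huffman tree construction:
Combine smallest probabilities repeatedly
Resulting codes:
  A: 11 (length 2)
  B: 0 (length 1)
  C: 10 (length 2)
Average length = Σ p(s) × length(s) = 1.6500 bits


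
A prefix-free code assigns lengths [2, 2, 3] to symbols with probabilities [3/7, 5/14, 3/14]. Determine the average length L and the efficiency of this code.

Average length L = Σ p_i × l_i = 2.2143 bits
Entropy H = 1.5306 bits
Efficiency η = H/L × 100% = 69.12%


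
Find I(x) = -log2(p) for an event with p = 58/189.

Information content I(x) = -log₂(p(x))
I = -log₂(58/189) = -log₂(0.3069)
I = 1.7043 bits


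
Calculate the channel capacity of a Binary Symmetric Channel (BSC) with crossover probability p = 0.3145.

For BSC with error probability p:
C = 1 - H(p) where H(p) is binary entropy
H(0.3145) = -0.3145 × log₂(0.3145) - 0.6855 × log₂(0.6855)
H(p) = 0.8983
C = 1 - 0.8983 = 0.1017 bits/use


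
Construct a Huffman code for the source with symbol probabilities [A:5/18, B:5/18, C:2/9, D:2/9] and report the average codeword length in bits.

Huffman tree construction:
Combine smallest probabilities repeatedly
Resulting codes:
  A: 10 (length 2)
  B: 11 (length 2)
  C: 00 (length 2)
  D: 01 (length 2)
Average length = Σ p(s) × length(s) = 2.0000 bits


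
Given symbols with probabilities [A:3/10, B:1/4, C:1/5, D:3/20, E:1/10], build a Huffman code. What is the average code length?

Huffman tree construction:
Combine smallest probabilities repeatedly
Resulting codes:
  A: 11 (length 2)
  B: 01 (length 2)
  C: 00 (length 2)
  D: 101 (length 3)
  E: 100 (length 3)
Average length = Σ p(s) × length(s) = 2.2500 bits


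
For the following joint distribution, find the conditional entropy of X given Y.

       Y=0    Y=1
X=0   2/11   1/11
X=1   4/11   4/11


H(X|Y) = Σ_y p(y) H(X|Y=y)
  p(Y=0) = 6/11, H(X|Y=0) = 0.9183
  p(Y=1) = 5/11, H(X|Y=1) = 0.7219
H(X|Y) = 0.5455×0.9183 + 0.4545×0.7219 = 0.8290 bits


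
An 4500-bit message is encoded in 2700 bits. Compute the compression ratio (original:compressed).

Compression ratio = Original / Compressed
= 4500 / 2700 = 1.67:1


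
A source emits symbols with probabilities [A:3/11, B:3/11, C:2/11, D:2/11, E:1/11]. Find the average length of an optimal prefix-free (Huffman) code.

Huffman tree construction:
Combine smallest probabilities repeatedly
Resulting codes:
  A: 01 (length 2)
  B: 10 (length 2)
  C: 111 (length 3)
  D: 00 (length 2)
  E: 110 (length 3)
Average length = Σ p(s) × length(s) = 2.2727 bits


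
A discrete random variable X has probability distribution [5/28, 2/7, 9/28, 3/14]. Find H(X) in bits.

H(X) = -Σ p(x) log₂ p(x)
  -5/28 × log₂(5/28) = 0.4438
  -2/7 × log₂(2/7) = 0.5164
  -9/28 × log₂(9/28) = 0.5263
  -3/14 × log₂(3/14) = 0.4762
H(X) = 1.9628 bits


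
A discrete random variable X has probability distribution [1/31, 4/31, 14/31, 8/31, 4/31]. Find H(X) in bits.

H(X) = -Σ p(x) log₂ p(x)
  -1/31 × log₂(1/31) = 0.1598
  -4/31 × log₂(4/31) = 0.3812
  -14/31 × log₂(14/31) = 0.5179
  -8/31 × log₂(8/31) = 0.5043
  -4/31 × log₂(4/31) = 0.3812
H(X) = 1.9444 bits


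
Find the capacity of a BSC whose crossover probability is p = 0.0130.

For BSC with error probability p:
C = 1 - H(p) where H(p) is binary entropy
H(0.0130) = -0.0130 × log₂(0.0130) - 0.9870 × log₂(0.9870)
H(p) = 0.1001
C = 1 - 0.1001 = 0.8999 bits/use


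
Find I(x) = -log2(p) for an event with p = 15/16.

Information content I(x) = -log₂(p(x))
I = -log₂(15/16) = -log₂(0.9375)
I = 0.0931 bits


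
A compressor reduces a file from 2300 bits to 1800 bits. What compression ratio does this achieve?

Compression ratio = Original / Compressed
= 2300 / 1800 = 1.28:1


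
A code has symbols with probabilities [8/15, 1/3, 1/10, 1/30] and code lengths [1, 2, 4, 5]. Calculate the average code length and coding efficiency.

Average length L = Σ p_i × l_i = 1.7667 bits
Entropy H = 1.5078 bits
Efficiency η = H/L × 100% = 85.34%


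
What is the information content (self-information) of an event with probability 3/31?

Information content I(x) = -log₂(p(x))
I = -log₂(3/31) = -log₂(0.0968)
I = 3.3692 bits


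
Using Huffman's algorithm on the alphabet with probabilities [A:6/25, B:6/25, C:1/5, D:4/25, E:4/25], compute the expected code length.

Huffman tree construction:
Combine smallest probabilities repeatedly
Resulting codes:
  A: 01 (length 2)
  B: 10 (length 2)
  C: 00 (length 2)
  D: 110 (length 3)
  E: 111 (length 3)
Average length = Σ p(s) × length(s) = 2.3200 bits


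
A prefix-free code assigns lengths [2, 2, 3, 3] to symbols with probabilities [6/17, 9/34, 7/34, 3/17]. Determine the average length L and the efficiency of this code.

Average length L = Σ p_i × l_i = 2.3824 bits
Entropy H = 1.9489 bits
Efficiency η = H/L × 100% = 81.81%


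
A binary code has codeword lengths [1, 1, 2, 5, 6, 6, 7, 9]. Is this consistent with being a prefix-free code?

Kraft inequality: Σ 2^(-l_i) ≤ 1 for prefix-free code
Calculating: 2^(-1) + 2^(-1) + 2^(-2) + 2^(-5) + 2^(-6) + 2^(-6) + 2^(-7) + 2^(-9)
= 0.5 + 0.5 + 0.25 + 0.03125 + 0.015625 + 0.015625 + 0.0078125 + 0.001953125
= 1.3223
Since 1.3223 > 1, prefix-free code does not exist


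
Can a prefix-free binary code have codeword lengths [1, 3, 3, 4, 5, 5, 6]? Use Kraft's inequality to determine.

Kraft inequality: Σ 2^(-l_i) ≤ 1 for prefix-free code
Calculating: 2^(-1) + 2^(-3) + 2^(-3) + 2^(-4) + 2^(-5) + 2^(-5) + 2^(-6)
= 0.5 + 0.125 + 0.125 + 0.0625 + 0.03125 + 0.03125 + 0.015625
= 0.8906
Since 0.8906 ≤ 1, prefix-free code exists


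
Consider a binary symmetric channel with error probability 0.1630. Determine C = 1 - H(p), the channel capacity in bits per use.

For BSC with error probability p:
C = 1 - H(p) where H(p) is binary entropy
H(0.1630) = -0.1630 × log₂(0.1630) - 0.8370 × log₂(0.8370)
H(p) = 0.6414
C = 1 - 0.6414 = 0.3586 bits/use


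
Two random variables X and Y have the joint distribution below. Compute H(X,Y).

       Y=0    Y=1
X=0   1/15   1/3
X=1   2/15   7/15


H(X,Y) = -Σ p(x,y) log₂ p(x,y)
  p(0,0)=1/15: -0.0667 × log₂(0.0667) = 0.2605
  p(0,1)=1/3: -0.3333 × log₂(0.3333) = 0.5283
  p(1,0)=2/15: -0.1333 × log₂(0.1333) = 0.3876
  p(1,1)=7/15: -0.4667 × log₂(0.4667) = 0.5131
H(X,Y) = 1.6895 bits


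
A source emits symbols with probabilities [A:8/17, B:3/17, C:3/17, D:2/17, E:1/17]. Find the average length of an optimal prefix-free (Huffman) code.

Huffman tree construction:
Combine smallest probabilities repeatedly
Resulting codes:
  A: 0 (length 1)
  B: 110 (length 3)
  C: 111 (length 3)
  D: 101 (length 3)
  E: 100 (length 3)
Average length = Σ p(s) × length(s) = 2.0588 bits


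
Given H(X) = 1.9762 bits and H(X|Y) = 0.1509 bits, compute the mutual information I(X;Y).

I(X;Y) = H(X) - H(X|Y)
I(X;Y) = 1.9762 - 0.1509 = 1.8253 bits


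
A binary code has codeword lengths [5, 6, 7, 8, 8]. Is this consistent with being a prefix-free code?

Kraft inequality: Σ 2^(-l_i) ≤ 1 for prefix-free code
Calculating: 2^(-5) + 2^(-6) + 2^(-7) + 2^(-8) + 2^(-8)
= 0.03125 + 0.015625 + 0.0078125 + 0.00390625 + 0.00390625
= 0.0625
Since 0.0625 ≤ 1, prefix-free code exists


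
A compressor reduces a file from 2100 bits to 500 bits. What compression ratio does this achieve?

Compression ratio = Original / Compressed
= 2100 / 500 = 4.20:1


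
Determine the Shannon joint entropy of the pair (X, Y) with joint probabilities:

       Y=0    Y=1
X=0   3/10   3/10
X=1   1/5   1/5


H(X,Y) = -Σ p(x,y) log₂ p(x,y)
  p(0,0)=3/10: -0.3000 × log₂(0.3000) = 0.5211
  p(0,1)=3/10: -0.3000 × log₂(0.3000) = 0.5211
  p(1,0)=1/5: -0.2000 × log₂(0.2000) = 0.4644
  p(1,1)=1/5: -0.2000 × log₂(0.2000) = 0.4644
H(X,Y) = 1.9710 bits


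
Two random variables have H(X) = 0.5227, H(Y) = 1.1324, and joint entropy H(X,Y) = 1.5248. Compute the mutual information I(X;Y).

I(X;Y) = H(X) + H(Y) - H(X,Y)
I(X;Y) = 0.5227 + 1.1324 - 1.5248 = 0.1303 bits


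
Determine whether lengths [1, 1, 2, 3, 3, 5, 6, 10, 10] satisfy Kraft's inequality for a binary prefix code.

Kraft inequality: Σ 2^(-l_i) ≤ 1 for prefix-free code
Calculating: 2^(-1) + 2^(-1) + 2^(-2) + 2^(-3) + 2^(-3) + 2^(-5) + 2^(-6) + 2^(-10) + 2^(-10)
= 0.5 + 0.5 + 0.25 + 0.125 + 0.125 + 0.03125 + 0.015625 + 0.0009765625 + 0.0009765625
= 1.5488
Since 1.5488 > 1, prefix-free code does not exist


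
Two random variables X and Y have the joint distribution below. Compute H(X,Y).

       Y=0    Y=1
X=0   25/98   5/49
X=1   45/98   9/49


H(X,Y) = -Σ p(x,y) log₂ p(x,y)
  p(0,0)=25/98: -0.2551 × log₂(0.2551) = 0.5028
  p(0,1)=5/49: -0.1020 × log₂(0.1020) = 0.3360
  p(1,0)=45/98: -0.4592 × log₂(0.4592) = 0.5156
  p(1,1)=9/49: -0.1837 × log₂(0.1837) = 0.4490
H(X,Y) = 1.8034 bits


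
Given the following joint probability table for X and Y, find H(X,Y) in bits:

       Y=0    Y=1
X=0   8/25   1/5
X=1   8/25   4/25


H(X,Y) = -Σ p(x,y) log₂ p(x,y)
  p(0,0)=8/25: -0.3200 × log₂(0.3200) = 0.5260
  p(0,1)=1/5: -0.2000 × log₂(0.2000) = 0.4644
  p(1,0)=8/25: -0.3200 × log₂(0.3200) = 0.5260
  p(1,1)=4/25: -0.1600 × log₂(0.1600) = 0.4230
H(X,Y) = 1.9395 bits


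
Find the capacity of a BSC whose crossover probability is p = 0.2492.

For BSC with error probability p:
C = 1 - H(p) where H(p) is binary entropy
H(0.2492) = -0.2492 × log₂(0.2492) - 0.7508 × log₂(0.7508)
H(p) = 0.8100
C = 1 - 0.8100 = 0.1900 bits/use


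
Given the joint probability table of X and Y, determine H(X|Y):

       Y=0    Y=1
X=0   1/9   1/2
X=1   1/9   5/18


H(X|Y) = Σ_y p(y) H(X|Y=y)
  p(Y=0) = 2/9, H(X|Y=0) = 1.0000
  p(Y=1) = 7/9, H(X|Y=1) = 0.9403
H(X|Y) = 0.2222×1.0000 + 0.7778×0.9403 = 0.9536 bits


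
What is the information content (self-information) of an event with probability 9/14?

Information content I(x) = -log₂(p(x))
I = -log₂(9/14) = -log₂(0.6429)
I = 0.6374 bits


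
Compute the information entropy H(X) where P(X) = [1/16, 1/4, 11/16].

H(X) = -Σ p(x) log₂ p(x)
  -1/16 × log₂(1/16) = 0.2500
  -1/4 × log₂(1/4) = 0.5000
  -11/16 × log₂(11/16) = 0.3716
H(X) = 1.1216 bits


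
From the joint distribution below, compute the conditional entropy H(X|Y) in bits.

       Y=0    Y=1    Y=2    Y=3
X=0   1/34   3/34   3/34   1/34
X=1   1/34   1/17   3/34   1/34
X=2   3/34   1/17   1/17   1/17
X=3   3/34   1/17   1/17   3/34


H(X|Y) = Σ_y p(y) H(X|Y=y)
  p(Y=0) = 4/17, H(X|Y=0) = 1.8113
  p(Y=1) = 9/34, H(X|Y=1) = 1.9749
  p(Y=2) = 5/17, H(X|Y=2) = 1.9710
  p(Y=3) = 7/34, H(X|Y=3) = 1.8424
H(X|Y) = 0.2353×1.8113 + 0.2647×1.9749 + 0.2941×1.9710 + 0.2059×1.8424 = 1.9080 bits


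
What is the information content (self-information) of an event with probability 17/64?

Information content I(x) = -log₂(p(x))
I = -log₂(17/64) = -log₂(0.2656)
I = 1.9125 bits


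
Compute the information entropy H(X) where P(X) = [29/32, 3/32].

H(X) = -Σ p(x) log₂ p(x)
  -29/32 × log₂(29/32) = 0.1287
  -3/32 × log₂(3/32) = 0.3202
H(X) = 0.4489 bits


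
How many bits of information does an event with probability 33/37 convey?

Information content I(x) = -log₂(p(x))
I = -log₂(33/37) = -log₂(0.8919)
I = 0.1651 bits


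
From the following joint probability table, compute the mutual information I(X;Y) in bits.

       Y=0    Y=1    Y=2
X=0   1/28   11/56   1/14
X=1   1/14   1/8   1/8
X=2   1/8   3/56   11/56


H(X) = 1.5791, H(Y) = 1.5493, H(X,Y) = 2.9892
I(X;Y) = H(X) + H(Y) - H(X,Y) = 0.1392 bits


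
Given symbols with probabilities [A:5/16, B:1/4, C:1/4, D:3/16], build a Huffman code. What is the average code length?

Huffman tree construction:
Combine smallest probabilities repeatedly
Resulting codes:
  A: 11 (length 2)
  B: 01 (length 2)
  C: 10 (length 2)
  D: 00 (length 2)
Average length = Σ p(s) × length(s) = 2.0000 bits


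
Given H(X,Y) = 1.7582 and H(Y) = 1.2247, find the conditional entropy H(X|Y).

Chain rule: H(X,Y) = H(X|Y) + H(Y)
H(X|Y) = H(X,Y) - H(Y) = 1.7582 - 1.2247 = 0.5335 bits


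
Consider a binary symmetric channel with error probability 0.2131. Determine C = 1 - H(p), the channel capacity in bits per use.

For BSC with error probability p:
C = 1 - H(p) where H(p) is binary entropy
H(0.2131) = -0.2131 × log₂(0.2131) - 0.7869 × log₂(0.7869)
H(p) = 0.7474
C = 1 - 0.7474 = 0.2526 bits/use


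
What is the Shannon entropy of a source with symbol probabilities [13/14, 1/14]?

H(X) = -Σ p(x) log₂ p(x)
  -13/14 × log₂(13/14) = 0.0993
  -1/14 × log₂(1/14) = 0.2720
H(X) = 0.3712 bits


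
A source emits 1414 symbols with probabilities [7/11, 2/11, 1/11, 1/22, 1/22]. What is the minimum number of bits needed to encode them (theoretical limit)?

Entropy H = 1.5820 bits/symbol
Minimum bits = H × n = 1.5820 × 1414
= 2236.98 bits


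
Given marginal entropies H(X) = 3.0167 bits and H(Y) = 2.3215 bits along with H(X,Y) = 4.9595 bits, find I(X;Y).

I(X;Y) = H(X) + H(Y) - H(X,Y)
I(X;Y) = 3.0167 + 2.3215 - 4.9595 = 0.3787 bits


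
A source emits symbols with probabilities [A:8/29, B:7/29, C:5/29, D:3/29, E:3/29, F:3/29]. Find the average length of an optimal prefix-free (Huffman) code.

Huffman tree construction:
Combine smallest probabilities repeatedly
Resulting codes:
  A: 10 (length 2)
  B: 01 (length 2)
  C: 111 (length 3)
  D: 000 (length 3)
  E: 001 (length 3)
  F: 110 (length 3)
Average length = Σ p(s) × length(s) = 2.4828 bits


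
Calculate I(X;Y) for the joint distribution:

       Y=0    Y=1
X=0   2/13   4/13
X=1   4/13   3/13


H(X) = 0.9957, H(Y) = 0.9957, H(X,Y) = 1.9501
I(X;Y) = H(X) + H(Y) - H(X,Y) = 0.0414 bits


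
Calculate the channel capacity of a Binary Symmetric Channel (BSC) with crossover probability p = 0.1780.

For BSC with error probability p:
C = 1 - H(p) where H(p) is binary entropy
H(0.1780) = -0.1780 × log₂(0.1780) - 0.8220 × log₂(0.8220)
H(p) = 0.6757
C = 1 - 0.6757 = 0.3243 bits/use


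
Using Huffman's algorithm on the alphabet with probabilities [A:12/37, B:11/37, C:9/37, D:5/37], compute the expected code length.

Huffman tree construction:
Combine smallest probabilities repeatedly
Resulting codes:
  A: 11 (length 2)
  B: 10 (length 2)
  C: 01 (length 2)
  D: 00 (length 2)
Average length = Σ p(s) × length(s) = 2.0000 bits


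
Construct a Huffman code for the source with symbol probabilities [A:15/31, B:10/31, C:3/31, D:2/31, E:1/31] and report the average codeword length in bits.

Huffman tree construction:
Combine smallest probabilities repeatedly
Resulting codes:
  A: 0 (length 1)
  B: 11 (length 2)
  C: 100 (length 3)
  D: 1011 (length 4)
  E: 1010 (length 4)
Average length = Σ p(s) × length(s) = 1.8065 bits


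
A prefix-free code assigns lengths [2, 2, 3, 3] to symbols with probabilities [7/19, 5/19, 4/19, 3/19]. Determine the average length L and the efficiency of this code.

Average length L = Σ p_i × l_i = 2.3684 bits
Entropy H = 1.9313 bits
Efficiency η = H/L × 100% = 81.54%


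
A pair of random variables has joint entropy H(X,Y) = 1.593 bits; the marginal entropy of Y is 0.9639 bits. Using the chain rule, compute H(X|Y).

Chain rule: H(X,Y) = H(X|Y) + H(Y)
H(X|Y) = H(X,Y) - H(Y) = 1.593 - 0.9639 = 0.6291 bits


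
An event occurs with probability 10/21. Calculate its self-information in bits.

Information content I(x) = -log₂(p(x))
I = -log₂(10/21) = -log₂(0.4762)
I = 1.0704 bits


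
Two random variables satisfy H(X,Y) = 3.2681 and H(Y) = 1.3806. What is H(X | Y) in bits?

Chain rule: H(X,Y) = H(X|Y) + H(Y)
H(X|Y) = H(X,Y) - H(Y) = 3.2681 - 1.3806 = 1.8875 bits


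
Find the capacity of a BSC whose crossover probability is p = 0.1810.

For BSC with error probability p:
C = 1 - H(p) where H(p) is binary entropy
H(0.1810) = -0.1810 × log₂(0.1810) - 0.8190 × log₂(0.8190)
H(p) = 0.6823
C = 1 - 0.6823 = 0.3177 bits/use


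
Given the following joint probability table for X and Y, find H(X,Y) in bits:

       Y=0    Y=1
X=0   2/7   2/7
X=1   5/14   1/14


H(X,Y) = -Σ p(x,y) log₂ p(x,y)
  p(0,0)=2/7: -0.2857 × log₂(0.2857) = 0.5164
  p(0,1)=2/7: -0.2857 × log₂(0.2857) = 0.5164
  p(1,0)=5/14: -0.3571 × log₂(0.3571) = 0.5305
  p(1,1)=1/14: -0.0714 × log₂(0.0714) = 0.2720
H(X,Y) = 1.8352 bits


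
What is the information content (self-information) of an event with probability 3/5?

Information content I(x) = -log₂(p(x))
I = -log₂(3/5) = -log₂(0.6000)
I = 0.7370 bits


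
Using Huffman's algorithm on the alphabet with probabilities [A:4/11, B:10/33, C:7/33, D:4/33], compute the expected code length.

Huffman tree construction:
Combine smallest probabilities repeatedly
Resulting codes:
  A: 0 (length 1)
  B: 10 (length 2)
  C: 111 (length 3)
  D: 110 (length 3)
Average length = Σ p(s) × length(s) = 1.9697 bits


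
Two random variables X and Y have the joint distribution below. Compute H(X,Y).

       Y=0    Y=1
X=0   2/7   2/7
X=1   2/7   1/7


H(X,Y) = -Σ p(x,y) log₂ p(x,y)
  p(0,0)=2/7: -0.2857 × log₂(0.2857) = 0.5164
  p(0,1)=2/7: -0.2857 × log₂(0.2857) = 0.5164
  p(1,0)=2/7: -0.2857 × log₂(0.2857) = 0.5164
  p(1,1)=1/7: -0.1429 × log₂(0.1429) = 0.4011
H(X,Y) = 1.9502 bits


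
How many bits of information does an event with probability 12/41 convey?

Information content I(x) = -log₂(p(x))
I = -log₂(12/41) = -log₂(0.2927)
I = 1.7726 bits


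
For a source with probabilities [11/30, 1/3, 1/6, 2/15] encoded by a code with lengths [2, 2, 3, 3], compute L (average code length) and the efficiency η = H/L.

Average length L = Σ p_i × l_i = 2.3000 bits
Entropy H = 1.8775 bits
Efficiency η = H/L × 100% = 81.63%


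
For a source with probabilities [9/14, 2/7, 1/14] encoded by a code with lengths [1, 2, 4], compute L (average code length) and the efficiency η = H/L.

Average length L = Σ p_i × l_i = 1.5000 bits
Entropy H = 1.1981 bits
Efficiency η = H/L × 100% = 79.87%


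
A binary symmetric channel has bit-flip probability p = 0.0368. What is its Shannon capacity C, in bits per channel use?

For BSC with error probability p:
C = 1 - H(p) where H(p) is binary entropy
H(0.0368) = -0.0368 × log₂(0.0368) - 0.9632 × log₂(0.9632)
H(p) = 0.2274
C = 1 - 0.2274 = 0.7726 bits/use


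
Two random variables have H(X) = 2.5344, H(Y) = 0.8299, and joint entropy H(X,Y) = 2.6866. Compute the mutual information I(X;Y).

I(X;Y) = H(X) + H(Y) - H(X,Y)
I(X;Y) = 2.5344 + 0.8299 - 2.6866 = 0.6777 bits


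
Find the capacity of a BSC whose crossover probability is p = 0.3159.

For BSC with error probability p:
C = 1 - H(p) where H(p) is binary entropy
H(0.3159) = -0.3159 × log₂(0.3159) - 0.6841 × log₂(0.6841)
H(p) = 0.8999
C = 1 - 0.8999 = 0.1001 bits/use


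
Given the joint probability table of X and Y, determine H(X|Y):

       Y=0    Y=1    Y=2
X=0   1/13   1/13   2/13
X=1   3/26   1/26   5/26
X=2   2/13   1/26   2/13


H(X|Y) = Σ_y p(y) H(X|Y=y)
  p(Y=0) = 9/26, H(X|Y=0) = 1.5305
  p(Y=1) = 2/13, H(X|Y=1) = 1.5000
  p(Y=2) = 1/2, H(X|Y=2) = 1.5766
H(X|Y) = 0.3462×1.5305 + 0.1538×1.5000 + 0.5000×1.5766 = 1.5489 bits


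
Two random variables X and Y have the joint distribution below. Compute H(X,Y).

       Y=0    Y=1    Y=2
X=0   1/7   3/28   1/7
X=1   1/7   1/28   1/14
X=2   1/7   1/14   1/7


H(X,Y) = -Σ p(x,y) log₂ p(x,y)
  p(0,0)=1/7: -0.1429 × log₂(0.1429) = 0.4011
  p(0,1)=3/28: -0.1071 × log₂(0.1071) = 0.3453
  p(0,2)=1/7: -0.1429 × log₂(0.1429) = 0.4011
  p(1,0)=1/7: -0.1429 × log₂(0.1429) = 0.4011
  p(1,1)=1/28: -0.0357 × log₂(0.0357) = 0.1717
  p(1,2)=1/14: -0.0714 × log₂(0.0714) = 0.2720
  p(2,0)=1/7: -0.1429 × log₂(0.1429) = 0.4011
  p(2,1)=1/14: -0.0714 × log₂(0.0714) = 0.2720
  p(2,2)=1/7: -0.1429 × log₂(0.1429) = 0.4011
H(X,Y) = 3.0661 bits


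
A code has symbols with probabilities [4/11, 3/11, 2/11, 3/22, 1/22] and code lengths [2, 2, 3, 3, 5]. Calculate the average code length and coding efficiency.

Average length L = Σ p_i × l_i = 2.4545 bits
Entropy H = 2.0838 bits
Efficiency η = H/L × 100% = 84.89%


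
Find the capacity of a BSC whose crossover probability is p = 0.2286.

For BSC with error probability p:
C = 1 - H(p) where H(p) is binary entropy
H(0.2286) = -0.2286 × log₂(0.2286) - 0.7714 × log₂(0.7714)
H(p) = 0.7756
C = 1 - 0.7756 = 0.2244 bits/use


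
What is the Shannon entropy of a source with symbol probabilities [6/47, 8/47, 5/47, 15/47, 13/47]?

H(X) = -Σ p(x) log₂ p(x)
  -6/47 × log₂(6/47) = 0.3791
  -8/47 × log₂(8/47) = 0.4348
  -5/47 × log₂(5/47) = 0.3439
  -15/47 × log₂(15/47) = 0.5259
  -13/47 × log₂(13/47) = 0.5128
H(X) = 2.1965 bits


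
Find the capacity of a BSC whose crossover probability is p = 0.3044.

For BSC with error probability p:
C = 1 - H(p) where H(p) is binary entropy
H(0.3044) = -0.3044 × log₂(0.3044) - 0.6956 × log₂(0.6956)
H(p) = 0.8866
C = 1 - 0.8866 = 0.1134 bits/use


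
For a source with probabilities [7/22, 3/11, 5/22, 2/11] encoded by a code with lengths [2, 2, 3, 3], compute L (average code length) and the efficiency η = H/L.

Average length L = Σ p_i × l_i = 2.4091 bits
Entropy H = 1.9698 bits
Efficiency η = H/L × 100% = 81.77%


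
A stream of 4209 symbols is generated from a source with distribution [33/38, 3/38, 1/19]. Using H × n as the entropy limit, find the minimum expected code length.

Entropy H = 0.6895 bits/symbol
Minimum bits = H × n = 0.6895 × 4209
= 2902.14 bits


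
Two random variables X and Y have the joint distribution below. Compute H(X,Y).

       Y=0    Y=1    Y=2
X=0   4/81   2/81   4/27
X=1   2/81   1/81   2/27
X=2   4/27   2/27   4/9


H(X,Y) = -Σ p(x,y) log₂ p(x,y)
  p(0,0)=4/81: -0.0494 × log₂(0.0494) = 0.2143
  p(0,1)=2/81: -0.0247 × log₂(0.0247) = 0.1318
  p(0,2)=4/27: -0.1481 × log₂(0.1481) = 0.4081
  p(1,0)=2/81: -0.0247 × log₂(0.0247) = 0.1318
  p(1,1)=1/81: -0.0123 × log₂(0.0123) = 0.0783
  p(1,2)=2/27: -0.0741 × log₂(0.0741) = 0.2781
  p(2,0)=4/27: -0.1481 × log₂(0.1481) = 0.4081
  p(2,1)=2/27: -0.0741 × log₂(0.0741) = 0.2781
  p(2,2)=4/9: -0.4444 × log₂(0.4444) = 0.5200
H(X,Y) = 2.4488 bits


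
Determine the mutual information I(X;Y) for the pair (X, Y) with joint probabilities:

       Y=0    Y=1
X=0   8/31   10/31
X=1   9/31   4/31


H(X) = 0.9812, H(Y) = 0.9932, H(X,Y) = 1.9300
I(X;Y) = H(X) + H(Y) - H(X,Y) = 0.0443 bits


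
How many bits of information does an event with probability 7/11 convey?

Information content I(x) = -log₂(p(x))
I = -log₂(7/11) = -log₂(0.6364)
I = 0.6521 bits


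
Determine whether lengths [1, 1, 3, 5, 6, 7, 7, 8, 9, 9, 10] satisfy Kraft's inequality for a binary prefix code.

Kraft inequality: Σ 2^(-l_i) ≤ 1 for prefix-free code
Calculating: 2^(-1) + 2^(-1) + 2^(-3) + 2^(-5) + 2^(-6) + 2^(-7) + 2^(-7) + 2^(-8) + 2^(-9) + 2^(-9) + 2^(-10)
= 0.5 + 0.5 + 0.125 + 0.03125 + 0.015625 + 0.0078125 + 0.0078125 + 0.00390625 + 0.001953125 + 0.001953125 + 0.0009765625
= 1.1963
Since 1.1963 > 1, prefix-free code does not exist


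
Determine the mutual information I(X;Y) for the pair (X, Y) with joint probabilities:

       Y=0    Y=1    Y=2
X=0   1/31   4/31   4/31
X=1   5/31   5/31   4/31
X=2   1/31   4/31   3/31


H(X) = 1.5403, H(Y) = 1.5409, H(X,Y) = 3.0195
I(X;Y) = H(X) + H(Y) - H(X,Y) = 0.0616 bits


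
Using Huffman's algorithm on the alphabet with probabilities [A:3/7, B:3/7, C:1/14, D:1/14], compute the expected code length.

Huffman tree construction:
Combine smallest probabilities repeatedly
Resulting codes:
  A: 11 (length 2)
  B: 0 (length 1)
  C: 100 (length 3)
  D: 101 (length 3)
Average length = Σ p(s) × length(s) = 1.7143 bits
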